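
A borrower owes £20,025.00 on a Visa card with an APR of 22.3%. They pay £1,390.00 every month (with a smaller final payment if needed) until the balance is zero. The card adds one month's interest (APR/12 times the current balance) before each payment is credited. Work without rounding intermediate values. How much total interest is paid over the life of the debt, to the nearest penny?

£3,498.38

Monthly rate r = 22.3%/12 = 1.85833% = 0.0185833.
Payoff takes n = ⌈−ln(1 − rB₀/P)/ln(1+r)⌉ = ⌈16.923⌉ = 17 payments; the last is £1,283.38.
Total paid = 16·£1,390.00 + £1,283.38 = £23,523.38.
Total interest = total paid − principal = £23,523.38 − £20,025.00 = £3,498.38.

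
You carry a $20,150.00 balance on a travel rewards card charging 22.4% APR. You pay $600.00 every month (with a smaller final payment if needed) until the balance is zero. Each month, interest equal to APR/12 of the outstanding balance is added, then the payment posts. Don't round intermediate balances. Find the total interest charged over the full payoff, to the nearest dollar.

Monthly rate r = 22.4%/12 = 1.86667% = 0.0186667.
Payoff takes n = ⌈−ln(1 − rB₀/P)/ln(1+r)⌉ = ⌈53.306⌉ = 54 payments; the last is $185.00.
Total paid = 53·$600.00 + $185.00 = $31,985.00.
Total interest = total paid − principal = $31,985.00 − $20,150.00 = $11,835.00.

$11,835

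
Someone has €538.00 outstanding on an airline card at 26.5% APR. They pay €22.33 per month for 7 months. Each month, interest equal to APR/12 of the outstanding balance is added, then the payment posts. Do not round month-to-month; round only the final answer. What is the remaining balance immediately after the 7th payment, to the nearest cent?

€459.83

Monthly rate r = 26.5%/12 = 2.20833% = 0.0220833.
Each month: B ← B·(1+r) − €22.33.
Month 1: interest €11.88; balance after payment €527.55.
Month 2: interest €11.65; balance after payment €516.87.
Month 3: interest €11.41; balance after payment €505.96.
Month 4: interest €11.17; balance after payment €494.80.
Month 5: interest €10.93; balance after payment €483.40.
Month 6: interest €10.67; balance after payment €471.74.
Month 7: interest €10.42; balance after payment €459.83.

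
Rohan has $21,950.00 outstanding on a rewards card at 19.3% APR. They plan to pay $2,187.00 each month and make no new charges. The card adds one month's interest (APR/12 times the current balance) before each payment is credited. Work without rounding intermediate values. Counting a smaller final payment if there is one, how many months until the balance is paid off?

Monthly rate r = 19.3%/12 = 1.60833% = 0.0160833.
Recurrence: B ← B·(1+r) − $2,187.00.
Month 1: interest $353.03; balance after payment $20,116.03.
Month 2: interest $323.53; balance after payment $18,252.56.
Closed form: n = −ln(1 − rB₀/P)/ln(1+r) = −ln(0.83858)/ln(1.01608) ≈ 11.034, so the balance reaches zero during payment 12.

12 payments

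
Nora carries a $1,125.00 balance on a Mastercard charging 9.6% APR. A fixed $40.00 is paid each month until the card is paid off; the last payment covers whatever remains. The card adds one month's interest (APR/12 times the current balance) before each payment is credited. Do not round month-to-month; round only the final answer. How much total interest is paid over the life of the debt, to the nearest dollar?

$155

Monthly rate r = 9.6%/12 = 0.8% = 0.008.
Payoff takes n = ⌈−ln(1 − rB₀/P)/ln(1+r)⌉ = ⌈31.989⌉ = 32 payments; the last is $39.55.
Total paid = 31·$40.00 + $39.55 = $1,279.55.
Total interest = total paid − principal = $1,279.55 − $1,125.00 = $154.55.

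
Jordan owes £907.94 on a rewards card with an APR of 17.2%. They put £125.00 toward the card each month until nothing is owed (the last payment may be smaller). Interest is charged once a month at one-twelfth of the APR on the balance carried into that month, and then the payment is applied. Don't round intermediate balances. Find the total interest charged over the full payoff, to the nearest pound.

Monthly rate r = 17.2%/12 = 1.43333% = 0.0143333.
Payoff takes n = ⌈−ln(1 − rB₀/P)/ln(1+r)⌉ = ⌈7.725⌉ = 8 payments; the last is £90.79.
Total paid = 7·£125.00 + £90.79 = £965.79.
Total interest = total paid − principal = £965.79 − £907.94 = £57.85.

£58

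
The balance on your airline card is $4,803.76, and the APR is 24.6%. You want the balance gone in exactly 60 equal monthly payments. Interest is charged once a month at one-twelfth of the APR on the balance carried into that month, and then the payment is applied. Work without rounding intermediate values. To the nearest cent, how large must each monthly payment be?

$139.87

Monthly rate r = 24.6%/12 = 2.05% = 0.0205.
Level-payment amortization: P = B₀·r / (1 − (1+r)^(−n)) = 4803.76·0.0205 / (1 − 1.0205^(−60)).
Denominator 1 − (1+r)^(−60) = 0.704049242.
P = 98.4771 / 0.704049242 ≈ 139.87.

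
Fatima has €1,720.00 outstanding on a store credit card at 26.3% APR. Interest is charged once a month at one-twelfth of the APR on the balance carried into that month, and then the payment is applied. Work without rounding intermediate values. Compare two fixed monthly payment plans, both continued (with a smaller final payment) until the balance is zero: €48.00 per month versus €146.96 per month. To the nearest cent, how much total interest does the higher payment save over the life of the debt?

Monthly rate r = 26.3%/12 = 2.19167% = 0.0219167.
At €48.00/mo: n = ⌈−ln(1 − rB₀/P)/ln(1+r)⌉ = 71 payments (last €46.81); total interest = total paid − €1,720.00 = €1,686.81.
At €146.96/mo: 14 payments (last €99.05); total interest €289.53.
Interest saved = €1,686.81 − €289.53 = €1,397.28.

€1,397.28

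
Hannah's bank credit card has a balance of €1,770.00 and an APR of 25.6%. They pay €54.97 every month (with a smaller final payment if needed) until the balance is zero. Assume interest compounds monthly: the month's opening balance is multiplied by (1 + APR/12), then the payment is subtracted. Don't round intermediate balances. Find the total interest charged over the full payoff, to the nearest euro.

€1,254

Monthly rate r = 25.6%/12 = 2.13333% = 0.0213333.
Payoff takes n = ⌈−ln(1 − rB₀/P)/ln(1+r)⌉ = ⌈55.014⌉ = 56 payments; the last is €0.80.
Total paid = 55·€54.97 + €0.80 = €3,024.15.
Total interest = total paid − principal = €3,024.15 − €1,770.00 = €1,254.15.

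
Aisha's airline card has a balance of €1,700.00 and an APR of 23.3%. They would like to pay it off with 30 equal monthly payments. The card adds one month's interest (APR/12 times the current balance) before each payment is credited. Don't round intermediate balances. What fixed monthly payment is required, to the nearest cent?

Monthly rate r = 23.3%/12 = 1.94167% = 0.0194167.
Level-payment amortization: P = B₀·r / (1 − (1+r)^(−n)) = 1700.00·0.0194167 / (1 − 1.01942^(−30)).
Denominator 1 − (1+r)^(−30) = 0.43837283.
P = 33.0083 / 0.43837283 ≈ 75.30.

€75.30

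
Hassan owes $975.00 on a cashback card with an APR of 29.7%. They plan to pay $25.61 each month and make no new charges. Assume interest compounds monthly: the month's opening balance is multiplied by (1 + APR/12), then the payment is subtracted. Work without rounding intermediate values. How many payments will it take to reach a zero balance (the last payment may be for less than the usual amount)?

117 payments

Monthly rate r = 29.7%/12 = 2.475% = 0.02475.
Recurrence: B ← B·(1+r) − $25.61.
Month 1: interest $24.13; balance after payment $973.52.
Month 2: interest $24.09; balance after payment $972.01.
Closed form: n = −ln(1 − rB₀/P)/ln(1+r) = −ln(0.057741)/ln(1.02475) ≈ 116.644, so the balance reaches zero during payment 117.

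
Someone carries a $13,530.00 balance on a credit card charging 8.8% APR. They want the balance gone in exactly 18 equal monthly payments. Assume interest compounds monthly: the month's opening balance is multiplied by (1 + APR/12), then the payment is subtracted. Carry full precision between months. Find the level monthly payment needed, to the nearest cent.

$805.12

Monthly rate r = 8.8%/12 = 0.733333% = 0.00733333.
Level-payment amortization: P = B₀·r / (1 − (1+r)^(−n)) = 13530.00·0.00733333 / (1 − 1.00733^(−18)).
Denominator 1 − (1+r)^(−18) = 0.123236816.
P = 99.22 / 0.123236816 ≈ 805.12.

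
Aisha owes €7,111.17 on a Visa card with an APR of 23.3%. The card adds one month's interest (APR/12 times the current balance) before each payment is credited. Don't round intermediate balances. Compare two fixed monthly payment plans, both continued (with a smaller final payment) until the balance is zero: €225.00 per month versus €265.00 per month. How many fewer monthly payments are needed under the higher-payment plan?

Monthly rate r = 23.3%/12 = 1.94167% = 0.0194167.
At €225.00/mo: n = ⌈−ln(1 − rB₀/P)/ln(1+r)⌉ = 50 payments (last €103.02); total interest = total paid − €7,111.17 = €4,016.85.
At €265.00/mo: 39 payments (last €74.56); total interest €3,033.39.
Payments saved = 50 − 39 = 11.

11 fewer payments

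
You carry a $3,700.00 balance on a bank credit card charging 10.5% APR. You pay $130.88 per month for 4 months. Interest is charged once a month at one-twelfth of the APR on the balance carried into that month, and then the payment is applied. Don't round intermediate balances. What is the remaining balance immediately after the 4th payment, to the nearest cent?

Monthly rate r = 10.5%/12 = 0.875% = 0.00875.
Each month: B ← B·(1+r) − $130.88.
Month 1: interest $32.38; balance after payment $3,601.49.
Month 2: interest $31.51; balance after payment $3,502.13.
Month 3: interest $30.64; balance after payment $3,401.89.
Month 4: interest $29.77; balance after payment $3,300.78.

$3,300.78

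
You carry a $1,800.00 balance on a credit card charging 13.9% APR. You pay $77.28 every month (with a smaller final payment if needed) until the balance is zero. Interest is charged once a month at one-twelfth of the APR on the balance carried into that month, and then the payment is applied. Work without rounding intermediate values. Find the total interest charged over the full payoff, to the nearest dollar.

$310

Monthly rate r = 13.9%/12 = 1.15833% = 0.0115833.
Payoff takes n = ⌈−ln(1 − rB₀/P)/ln(1+r)⌉ = ⌈27.302⌉ = 28 payments; the last is $23.46.
Total paid = 27·$77.28 + $23.46 = $2,110.02.
Total interest = total paid − principal = $2,110.02 − $1,800.00 = $310.02.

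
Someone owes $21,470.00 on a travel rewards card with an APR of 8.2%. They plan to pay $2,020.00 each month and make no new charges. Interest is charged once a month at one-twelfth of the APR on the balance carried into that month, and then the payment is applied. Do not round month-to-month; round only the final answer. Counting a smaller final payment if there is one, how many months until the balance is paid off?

12 months

Monthly rate r = 8.2%/12 = 0.683333% = 0.00683333.
Recurrence: B ← B·(1+r) − $2,020.00.
Month 1: interest $146.71; balance after payment $19,596.71.
Month 2: interest $133.91; balance after payment $17,710.62.
Closed form: n = −ln(1 − rB₀/P)/ln(1+r) = −ln(0.92737)/ln(1.00683) ≈ 11.072, so the balance reaches zero during payment 12.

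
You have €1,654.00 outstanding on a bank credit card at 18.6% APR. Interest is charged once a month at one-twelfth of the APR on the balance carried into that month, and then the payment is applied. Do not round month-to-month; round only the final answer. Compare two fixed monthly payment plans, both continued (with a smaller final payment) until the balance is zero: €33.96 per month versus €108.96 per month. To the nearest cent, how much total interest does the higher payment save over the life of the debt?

Monthly rate r = 18.6%/12 = 1.55% = 0.0155.
At €33.96/mo: n = ⌈−ln(1 − rB₀/P)/ln(1+r)⌉ = 92 payments (last €14.37); total interest = total paid − €1,654.00 = €1,450.73.
At €108.96/mo: 18 payments (last €48.22); total interest €246.54.
Interest saved = €1,450.73 − €246.54 = €1,204.19.

€1,204.19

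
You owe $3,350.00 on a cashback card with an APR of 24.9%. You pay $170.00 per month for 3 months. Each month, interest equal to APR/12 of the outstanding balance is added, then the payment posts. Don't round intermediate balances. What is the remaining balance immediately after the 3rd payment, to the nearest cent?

Monthly rate r = 24.9%/12 = 2.075% = 0.02075.
Each month: B ← B·(1+r) − $170.00.
Month 1: interest $69.51; balance after payment $3,249.51.
Month 2: interest $67.43; balance after payment $3,146.94.
Month 3: interest $65.30; balance after payment $3,042.24.

$3,042.24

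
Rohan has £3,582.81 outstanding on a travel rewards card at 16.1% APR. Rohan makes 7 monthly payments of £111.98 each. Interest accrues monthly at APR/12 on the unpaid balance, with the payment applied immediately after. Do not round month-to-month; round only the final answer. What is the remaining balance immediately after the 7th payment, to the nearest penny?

Monthly rate r = 16.1%/12 = 1.34167% = 0.0134167.
Each month: B ← B·(1+r) − £111.98.
Month 1: interest £48.07; balance after payment £3,518.90.
Month 2: interest £47.21; balance after payment £3,454.13.
Month 3: interest £46.34; balance after payment £3,388.49.
Month 4: interest £45.46; balance after payment £3,321.98.
Month 5: interest £44.57; balance after payment £3,254.57.
Month 6: interest £43.67; balance after payment £3,186.25.
Month 7: interest £42.75; balance after payment £3,117.02.

£3,117.02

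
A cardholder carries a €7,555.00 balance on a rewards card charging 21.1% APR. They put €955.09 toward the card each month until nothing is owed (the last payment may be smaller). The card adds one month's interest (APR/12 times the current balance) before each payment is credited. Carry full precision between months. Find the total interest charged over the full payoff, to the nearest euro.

Monthly rate r = 21.1%/12 = 1.75833% = 0.0175833.
Payoff takes n = ⌈−ln(1 − rB₀/P)/ln(1+r)⌉ = ⌈8.592⌉ = 9 payments; the last is €567.45.
Total paid = 8·€955.09 + €567.45 = €8,208.17.
Total interest = total paid − principal = €8,208.17 − €7,555.00 = €653.17.

€653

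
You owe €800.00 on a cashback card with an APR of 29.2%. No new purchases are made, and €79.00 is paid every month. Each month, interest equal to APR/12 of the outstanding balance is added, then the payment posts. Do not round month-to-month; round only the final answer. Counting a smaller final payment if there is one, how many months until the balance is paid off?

Monthly rate r = 29.2%/12 = 2.43333% = 0.0243333.
Recurrence: B ← B·(1+r) − €79.00.
Month 1: interest €19.47; balance after payment €740.47.
Month 2: interest €18.02; balance after payment €679.48.
Closed form: n = −ln(1 − rB₀/P)/ln(1+r) = −ln(0.75359)/ln(1.02433) ≈ 11.767, so the balance reaches zero during payment 12.

12 months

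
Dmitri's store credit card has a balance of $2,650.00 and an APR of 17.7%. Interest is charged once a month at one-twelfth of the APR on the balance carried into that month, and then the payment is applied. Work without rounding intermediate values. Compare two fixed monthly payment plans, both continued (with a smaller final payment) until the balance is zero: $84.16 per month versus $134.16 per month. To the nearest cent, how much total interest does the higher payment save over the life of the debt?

Monthly rate r = 17.7%/12 = 1.475% = 0.01475.
At $84.16/mo: n = ⌈−ln(1 − rB₀/P)/ln(1+r)⌉ = 43 payments (last $54.58); total interest = total paid − $2,650.00 = $939.30.
At $134.16/mo: 24 payments (last $70.07); total interest $505.75.
Interest saved = $939.30 − $505.75 = $433.55.

$433.55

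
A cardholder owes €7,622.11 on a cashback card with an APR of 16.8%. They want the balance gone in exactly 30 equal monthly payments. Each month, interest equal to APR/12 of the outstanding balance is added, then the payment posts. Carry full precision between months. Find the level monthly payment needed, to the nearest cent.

Monthly rate r = 16.8%/12 = 1.4% = 0.014.
Level-payment amortization: P = B₀·r / (1 − (1+r)^(−n)) = 7622.11·0.014 / (1 − 1.014^(−30)).
Denominator 1 − (1+r)^(−30) = 0.341036515.
P = 106.71 / 0.341036515 ≈ 312.90.

€312.90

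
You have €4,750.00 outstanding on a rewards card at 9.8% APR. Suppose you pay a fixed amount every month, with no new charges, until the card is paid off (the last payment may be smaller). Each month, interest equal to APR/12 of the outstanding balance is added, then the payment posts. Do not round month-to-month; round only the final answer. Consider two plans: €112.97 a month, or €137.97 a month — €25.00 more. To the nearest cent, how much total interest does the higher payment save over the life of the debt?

€242.74

Monthly rate r = 9.8%/12 = 0.816667% = 0.00816667.
At €112.97/mo: n = ⌈−ln(1 − rB₀/P)/ln(1+r)⌉ = 52 payments (last €81.23); total interest = total paid − €4,750.00 = €1,092.70.
At €137.97/mo: 41 payments (last €81.16); total interest €849.96.
Interest saved = €1,092.70 − €849.96 = €242.74.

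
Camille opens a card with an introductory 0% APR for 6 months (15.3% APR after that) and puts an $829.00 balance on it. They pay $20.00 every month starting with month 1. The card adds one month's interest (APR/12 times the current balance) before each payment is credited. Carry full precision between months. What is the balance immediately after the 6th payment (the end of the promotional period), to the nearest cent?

$709.00

Promo months 1–6 at r₀ = 0%/12 = 0; months 7+ at r₁ = 15.3%/12 = 0.01275.
After month 6 (no interest yet): B = $829.00 − 6·$20.00 = $709.00.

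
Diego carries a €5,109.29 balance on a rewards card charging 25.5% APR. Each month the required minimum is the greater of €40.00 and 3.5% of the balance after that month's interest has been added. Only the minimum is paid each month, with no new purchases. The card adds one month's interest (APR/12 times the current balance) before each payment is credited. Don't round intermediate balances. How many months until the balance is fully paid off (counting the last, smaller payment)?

147 months

Monthly rate r = 25.5%/12 = 2.125% = 0.02125.
While 3.5% of the post-interest balance exceeds €40.00, each month B ← (B·(1+r))·(1 − 0.035), i.e. B shrinks by the factor (1+r)·0.965 = 0.98551.
This holds for months 1–105. Entering month 106 the balance is €1,103.05; 3.5% of the post-interest balance is now below €40.00, so the flat €40.00 minimum applies from here.
From month 106 a fixed €40.00 at rate r clears €1,103.05 in 42 more payments. Total: 105 + 42 = 147 months.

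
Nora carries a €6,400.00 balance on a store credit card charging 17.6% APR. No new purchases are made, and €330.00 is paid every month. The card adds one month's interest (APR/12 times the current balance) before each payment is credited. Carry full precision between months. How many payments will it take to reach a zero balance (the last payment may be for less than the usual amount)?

Monthly rate r = 17.6%/12 = 1.46667% = 0.0146667.
Recurrence: B ← B·(1+r) − €330.00.
Month 1: interest €93.87; balance after payment €6,163.87.
Month 2: interest €90.40; balance after payment €5,924.27.
Closed form: n = −ln(1 − rB₀/P)/ln(1+r) = −ln(0.71556)/ln(1.01467) ≈ 22.987, so the balance reaches zero during payment 23.

23 payments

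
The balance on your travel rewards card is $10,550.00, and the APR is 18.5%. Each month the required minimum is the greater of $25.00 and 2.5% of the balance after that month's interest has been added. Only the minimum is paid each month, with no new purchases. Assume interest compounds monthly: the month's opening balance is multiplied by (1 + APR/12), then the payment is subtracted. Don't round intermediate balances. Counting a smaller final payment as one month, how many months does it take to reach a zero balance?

Monthly rate r = 18.5%/12 = 1.54167% = 0.0154167.
While 2.5% of the post-interest balance exceeds $25.00, each month B ← (B·(1+r))·(1 − 0.025), i.e. B shrinks by the factor (1+r)·0.975 = 0.99003.
This holds for months 1–237. Entering month 238 the balance is $981.84; 2.5% of the post-interest balance is now below $25.00, so the flat $25.00 minimum applies from here.
From month 238 a fixed $25.00 at rate r clears $981.84 in 61 more payments. Total: 237 + 61 = 298 months.

298 months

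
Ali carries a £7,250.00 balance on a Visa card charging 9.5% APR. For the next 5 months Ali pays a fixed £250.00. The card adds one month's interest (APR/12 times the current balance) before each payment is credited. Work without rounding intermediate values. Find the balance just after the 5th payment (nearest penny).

£6,271.61

Monthly rate r = 9.5%/12 = 0.791667% = 0.00791667.
Each month: B ← B·(1+r) − £250.00.
Month 1: interest £57.40; balance after payment £7,057.40.
Month 2: interest £55.87; balance after payment £6,863.27.
Month 3: interest £54.33; balance after payment £6,667.60.
Month 4: interest £52.79; balance after payment £6,470.39.
Month 5: interest £51.22; balance after payment £6,271.61.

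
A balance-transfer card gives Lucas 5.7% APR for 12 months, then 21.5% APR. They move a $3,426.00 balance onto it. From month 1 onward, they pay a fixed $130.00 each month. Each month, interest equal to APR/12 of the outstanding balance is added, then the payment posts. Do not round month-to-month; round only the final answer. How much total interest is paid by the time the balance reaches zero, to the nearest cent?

Promo months 1–12 at r₀ = 5.7%/12 = 0.00475; months 13+ at r₁ = 21.5%/12 = 0.0179167.
After month 12: iterate B ← B·(1+r₀) − $130.00 for 12 months → $2,025.06.
Then at r₁ with $130.00/mo: n₂ = −ln(1 − r₁·B/P)/ln(1+r₁) ≈ 18.43 → 19 more payments.
Total paid = 30·$130.00 + $55.94 = $3,955.94; interest = $3,955.94 − $3,426.00 = $529.94.

$529.94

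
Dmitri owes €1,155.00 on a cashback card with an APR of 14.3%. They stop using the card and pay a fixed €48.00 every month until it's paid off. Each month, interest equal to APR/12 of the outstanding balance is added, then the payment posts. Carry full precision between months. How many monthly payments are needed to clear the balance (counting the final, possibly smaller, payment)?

29 months

Monthly rate r = 14.3%/12 = 1.19167% = 0.0119167.
Recurrence: B ← B·(1+r) − €48.00.
Month 1: interest €13.76; balance after payment €1,120.76.
Month 2: interest €13.36; balance after payment €1,086.12.
Closed form: n = −ln(1 − rB₀/P)/ln(1+r) = −ln(0.71326)/ln(1.01192) ≈ 28.525, so the balance reaches zero during payment 29.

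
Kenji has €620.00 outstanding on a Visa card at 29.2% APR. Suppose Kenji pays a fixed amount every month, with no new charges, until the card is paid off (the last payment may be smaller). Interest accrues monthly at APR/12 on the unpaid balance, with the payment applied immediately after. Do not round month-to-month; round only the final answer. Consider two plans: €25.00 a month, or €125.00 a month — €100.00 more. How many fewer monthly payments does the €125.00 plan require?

33 fewer payments

Monthly rate r = 29.2%/12 = 2.43333% = 0.0243333.
At €25.00/mo: n = ⌈−ln(1 − rB₀/P)/ln(1+r)⌉ = 39 payments (last €11.93); total interest = total paid − €620.00 = €341.93.
At €125.00/mo: 6 payments (last €44.08); total interest €49.08.
Payments saved = 39 − 6 = 33.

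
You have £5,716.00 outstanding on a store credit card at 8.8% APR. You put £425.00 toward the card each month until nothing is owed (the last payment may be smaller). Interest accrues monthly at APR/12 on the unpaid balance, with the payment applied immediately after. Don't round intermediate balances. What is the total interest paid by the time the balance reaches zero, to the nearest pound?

Monthly rate r = 8.8%/12 = 0.733333% = 0.00733333.
Payoff takes n = ⌈−ln(1 − rB₀/P)/ln(1+r)⌉ = ⌈14.212⌉ = 15 payments; the last is £90.20.
Total paid = 14·£425.00 + £90.20 = £6,040.20.
Total interest = total paid − principal = £6,040.20 − £5,716.00 = £324.20.

£324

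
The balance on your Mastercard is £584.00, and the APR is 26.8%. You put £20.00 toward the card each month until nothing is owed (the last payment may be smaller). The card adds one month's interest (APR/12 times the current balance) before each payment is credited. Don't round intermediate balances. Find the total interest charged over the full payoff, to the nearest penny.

Monthly rate r = 26.8%/12 = 2.23333% = 0.0223333.
Payoff takes n = ⌈−ln(1 − rB₀/P)/ln(1+r)⌉ = ⌈47.807⌉ = 48 payments; the last is £16.17.
Total paid = 47·£20.00 + £16.17 = £956.17.
Total interest = total paid − principal = £956.17 − £584.00 = £372.17.

£372.17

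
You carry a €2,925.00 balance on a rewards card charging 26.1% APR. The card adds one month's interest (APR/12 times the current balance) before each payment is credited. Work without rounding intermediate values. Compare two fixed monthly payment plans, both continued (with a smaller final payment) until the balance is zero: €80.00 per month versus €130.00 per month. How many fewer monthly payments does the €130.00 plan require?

42 fewer payments

Monthly rate r = 26.1%/12 = 2.175% = 0.02175.
At €80.00/mo: n = ⌈−ln(1 − rB₀/P)/ln(1+r)⌉ = 74 payments (last €56.54); total interest = total paid − €2,925.00 = €2,971.54.
At €130.00/mo: 32 payments (last €31.05); total interest €1,136.05.
Payments saved = 74 − 32 = 42.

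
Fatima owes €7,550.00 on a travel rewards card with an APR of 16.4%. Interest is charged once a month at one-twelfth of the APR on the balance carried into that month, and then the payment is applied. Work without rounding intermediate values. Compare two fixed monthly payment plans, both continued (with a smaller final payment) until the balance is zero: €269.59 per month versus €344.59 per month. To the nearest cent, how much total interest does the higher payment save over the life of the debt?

Monthly rate r = 16.4%/12 = 1.36667% = 0.0136667.
At €269.59/mo: n = ⌈−ln(1 − rB₀/P)/ln(1+r)⌉ = 36 payments (last €146.90); total interest = total paid − €7,550.00 = €2,032.55.
At €344.59/mo: 27 payments (last €75.17); total interest €1,484.51.
Interest saved = €2,032.55 − €1,484.51 = €548.04.

€548.04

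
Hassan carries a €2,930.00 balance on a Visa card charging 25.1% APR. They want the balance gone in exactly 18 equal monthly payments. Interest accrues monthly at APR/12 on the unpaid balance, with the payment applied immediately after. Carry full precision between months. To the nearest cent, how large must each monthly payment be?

Monthly rate r = 25.1%/12 = 2.09167% = 0.0209167.
Level-payment amortization: P = B₀·r / (1 − (1+r)^(−n)) = 2930.00·0.0209167 / (1 − 1.02092^(−18)).
Denominator 1 − (1+r)^(−18) = 0.311070612.
P = 61.2858 / 0.311070612 ≈ 197.02.

€197.02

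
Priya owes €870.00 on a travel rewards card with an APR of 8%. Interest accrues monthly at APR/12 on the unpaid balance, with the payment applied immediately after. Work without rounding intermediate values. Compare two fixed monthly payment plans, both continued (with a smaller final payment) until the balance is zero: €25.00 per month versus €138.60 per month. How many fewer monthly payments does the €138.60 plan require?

Monthly rate r = 8%/12 = 0.666667% = 0.00666667.
At €25.00/mo: n = ⌈−ln(1 − rB₀/P)/ln(1+r)⌉ = 40 payments (last €18.18); total interest = total paid − €870.00 = €123.18.
At €138.60/mo: 7 payments (last €60.20); total interest €21.80.
Payments saved = 40 − 7 = 33.

33 fewer payments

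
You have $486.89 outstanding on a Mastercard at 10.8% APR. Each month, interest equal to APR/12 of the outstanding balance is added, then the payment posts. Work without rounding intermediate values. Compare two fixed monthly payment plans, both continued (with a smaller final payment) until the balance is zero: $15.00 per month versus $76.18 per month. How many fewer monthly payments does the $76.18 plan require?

32 fewer payments

Monthly rate r = 10.8%/12 = 0.9% = 0.009.
At $15.00/mo: n = ⌈−ln(1 − rB₀/P)/ln(1+r)⌉ = 39 payments (last $8.44); total interest = total paid − $486.89 = $91.55.
At $76.18/mo: 7 payments (last $46.71); total interest $16.90.
Payments saved = 39 − 7 = 32.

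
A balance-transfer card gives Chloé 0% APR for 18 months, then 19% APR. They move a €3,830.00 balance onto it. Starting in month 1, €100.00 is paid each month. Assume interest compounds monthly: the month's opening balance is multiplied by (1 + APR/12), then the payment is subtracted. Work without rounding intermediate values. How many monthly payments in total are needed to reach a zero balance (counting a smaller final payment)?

43 months

Promo months 1–18 at r₀ = 0%/12 = 0; months 19+ at r₁ = 19%/12 = 0.0158333.
After month 18 (no interest yet): B = €3,830.00 − 18·€100.00 = €2,030.00.
Then at r₁ with €100.00/mo: n₂ = −ln(1 − r₁·B/P)/ln(1+r₁) ≈ 24.68 → 25 more payments.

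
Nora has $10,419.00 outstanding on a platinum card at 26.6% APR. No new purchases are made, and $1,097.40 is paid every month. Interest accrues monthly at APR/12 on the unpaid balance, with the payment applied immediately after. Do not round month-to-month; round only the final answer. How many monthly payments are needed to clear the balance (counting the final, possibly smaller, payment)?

11 months

Monthly rate r = 26.6%/12 = 2.21667% = 0.0221667.
Recurrence: B ← B·(1+r) − $1,097.40.
Month 1: interest $230.95; balance after payment $9,552.55.
Month 2: interest $211.75; balance after payment $8,666.90.
Closed form: n = −ln(1 − rB₀/P)/ln(1+r) = −ln(0.78954)/ln(1.02217) ≈ 10.778, so the balance reaches zero during payment 11.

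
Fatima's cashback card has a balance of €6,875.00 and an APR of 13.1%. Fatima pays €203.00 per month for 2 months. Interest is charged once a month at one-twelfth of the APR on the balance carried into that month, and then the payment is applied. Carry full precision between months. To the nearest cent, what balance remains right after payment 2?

€6,617.71

Monthly rate r = 13.1%/12 = 1.09167% = 0.0109167.
Each month: B ← B·(1+r) − €203.00.
Month 1: interest €75.05; balance after payment €6,747.05.
Month 2: interest €73.66; balance after payment €6,617.71.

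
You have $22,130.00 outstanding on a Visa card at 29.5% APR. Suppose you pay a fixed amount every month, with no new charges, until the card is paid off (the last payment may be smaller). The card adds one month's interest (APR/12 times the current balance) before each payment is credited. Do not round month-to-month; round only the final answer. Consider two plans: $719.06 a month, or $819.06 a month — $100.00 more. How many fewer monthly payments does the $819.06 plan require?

Monthly rate r = 29.5%/12 = 2.45833% = 0.0245833.
At $719.06/mo: n = ⌈−ln(1 − rB₀/P)/ln(1+r)⌉ = 59 payments (last $131.37); total interest = total paid − $22,130.00 = $19,706.85.
At $819.06/mo: 45 payments (last $765.81); total interest $14,674.45.
Payments saved = 59 − 45 = 14.

14 fewer payments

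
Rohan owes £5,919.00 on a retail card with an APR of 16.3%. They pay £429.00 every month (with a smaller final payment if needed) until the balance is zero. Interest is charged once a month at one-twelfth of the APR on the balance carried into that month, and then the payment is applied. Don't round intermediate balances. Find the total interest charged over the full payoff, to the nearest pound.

£681

Monthly rate r = 16.3%/12 = 1.35833% = 0.0135833.
Payoff takes n = ⌈−ln(1 − rB₀/P)/ln(1+r)⌉ = ⌈15.382⌉ = 16 payments; the last is £164.52.
Total paid = 15·£429.00 + £164.52 = £6,599.52.
Total interest = total paid − principal = £6,599.52 − £5,919.00 = £680.52.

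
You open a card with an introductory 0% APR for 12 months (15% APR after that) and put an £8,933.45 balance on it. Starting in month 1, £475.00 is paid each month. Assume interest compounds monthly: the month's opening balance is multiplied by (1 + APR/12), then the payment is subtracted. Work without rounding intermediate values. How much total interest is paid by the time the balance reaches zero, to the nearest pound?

£167

Promo months 1–12 at r₀ = 0%/12 = 0; months 13+ at r₁ = 15%/12 = 0.0125.
After month 12 (no interest yet): B = £8,933.45 − 12·£475.00 = £3,233.45.
Then at r₁ with £475.00/mo: n₂ = −ln(1 − r₁·B/P)/ln(1+r₁) ≈ 7.16 → 8 more payments.
Total paid = 19·£475.00 + £75.83 = £9,100.83; interest = £9,100.83 − £8,933.45 = £167.38.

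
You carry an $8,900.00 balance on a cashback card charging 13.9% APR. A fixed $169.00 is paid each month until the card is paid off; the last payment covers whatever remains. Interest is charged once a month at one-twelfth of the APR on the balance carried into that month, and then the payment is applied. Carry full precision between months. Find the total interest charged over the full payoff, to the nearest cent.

Monthly rate r = 13.9%/12 = 1.15833% = 0.0115833.
Payoff takes n = ⌈−ln(1 − rB₀/P)/ln(1+r)⌉ = ⌈81.762⌉ = 82 payments; the last is $128.96.
Total paid = 81·$169.00 + $128.96 = $13,817.96.
Total interest = total paid − principal = $13,817.96 − $8,900.00 = $4,917.96.

$4,917.96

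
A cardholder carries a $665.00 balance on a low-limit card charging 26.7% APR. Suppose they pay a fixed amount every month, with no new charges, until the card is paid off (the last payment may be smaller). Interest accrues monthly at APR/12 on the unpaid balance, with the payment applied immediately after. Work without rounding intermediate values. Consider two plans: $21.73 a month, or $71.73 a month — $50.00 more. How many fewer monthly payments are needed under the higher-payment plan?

Monthly rate r = 26.7%/12 = 2.225% = 0.02225.
At $21.73/mo: n = ⌈−ln(1 − rB₀/P)/ln(1+r)⌉ = 52 payments (last $19.75); total interest = total paid − $665.00 = $462.98.
At $71.73/mo: 11 payments (last $35.92); total interest $88.22.
Payments saved = 52 − 11 = 41.

41 fewer payments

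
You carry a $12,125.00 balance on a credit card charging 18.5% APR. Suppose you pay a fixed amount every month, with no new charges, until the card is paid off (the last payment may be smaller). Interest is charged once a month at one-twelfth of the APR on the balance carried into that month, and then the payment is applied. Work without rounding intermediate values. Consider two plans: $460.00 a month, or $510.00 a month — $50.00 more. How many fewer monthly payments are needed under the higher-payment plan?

5 fewer payments

Monthly rate r = 18.5%/12 = 1.54167% = 0.0154167.
At $460.00/mo: n = ⌈−ln(1 − rB₀/P)/ln(1+r)⌉ = 35 payments (last $39.98); total interest = total paid − $12,125.00 = $3,554.98.
At $510.00/mo: 30 payments (last $429.24); total interest $3,094.24.
Payments saved = 35 − 30 = 5.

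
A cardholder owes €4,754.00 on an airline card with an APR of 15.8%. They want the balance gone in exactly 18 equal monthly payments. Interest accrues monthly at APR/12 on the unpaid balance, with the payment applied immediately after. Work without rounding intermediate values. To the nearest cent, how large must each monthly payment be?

€298.37

Monthly rate r = 15.8%/12 = 1.31667% = 0.0131667.
Level-payment amortization: P = B₀·r / (1 − (1+r)^(−n)) = 4754.00·0.0131667 / (1 − 1.01317^(−18)).
Denominator 1 − (1+r)^(−18) = 0.209787444.
P = 62.5943 / 0.209787444 ≈ 298.37.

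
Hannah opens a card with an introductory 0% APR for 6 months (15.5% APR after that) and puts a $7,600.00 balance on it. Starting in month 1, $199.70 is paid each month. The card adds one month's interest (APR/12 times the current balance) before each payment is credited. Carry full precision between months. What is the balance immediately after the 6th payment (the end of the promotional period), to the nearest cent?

Promo months 1–6 at r₀ = 0%/12 = 0; months 7+ at r₁ = 15.5%/12 = 0.0129167.
After month 6 (no interest yet): B = $7,600.00 − 6·$199.70 = $6,401.80.

$6,401.80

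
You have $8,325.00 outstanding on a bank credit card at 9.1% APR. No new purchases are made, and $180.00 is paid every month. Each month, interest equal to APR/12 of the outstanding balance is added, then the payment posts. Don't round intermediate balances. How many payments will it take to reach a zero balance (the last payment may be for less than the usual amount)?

58 payments

Monthly rate r = 9.1%/12 = 0.758333% = 0.00758333.
Recurrence: B ← B·(1+r) − $180.00.
Month 1: interest $63.13; balance after payment $8,208.13.
Month 2: interest $62.24; balance after payment $8,090.38.
Closed form: n = −ln(1 − rB₀/P)/ln(1+r) = −ln(0.64927)/ln(1.00758) ≈ 57.170, so the balance reaches zero during payment 58.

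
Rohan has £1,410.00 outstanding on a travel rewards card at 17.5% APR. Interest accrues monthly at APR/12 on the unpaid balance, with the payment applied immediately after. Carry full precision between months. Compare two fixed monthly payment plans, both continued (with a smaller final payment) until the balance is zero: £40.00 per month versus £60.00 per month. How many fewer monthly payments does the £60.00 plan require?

21 fewer payments

Monthly rate r = 17.5%/12 = 1.45833% = 0.0145833.
At £40.00/mo: n = ⌈−ln(1 − rB₀/P)/ln(1+r)⌉ = 50 payments (last £33.89); total interest = total paid − £1,410.00 = £583.89.
At £60.00/mo: 29 payments (last £59.03); total interest £329.03.
Payments saved = 50 − 29 = 21.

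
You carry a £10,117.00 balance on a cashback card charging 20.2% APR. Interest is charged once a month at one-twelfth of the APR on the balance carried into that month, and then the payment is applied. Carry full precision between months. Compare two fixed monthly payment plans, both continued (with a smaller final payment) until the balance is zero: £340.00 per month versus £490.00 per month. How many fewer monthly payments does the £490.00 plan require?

Monthly rate r = 20.2%/12 = 1.68333% = 0.0168333.
At £340.00/mo: n = ⌈−ln(1 − rB₀/P)/ln(1+r)⌉ = 42 payments (last £214.68); total interest = total paid − £10,117.00 = £4,037.68.
At £490.00/mo: 26 payments (last £285.74); total interest £2,418.74.
Payments saved = 42 − 26 = 16.

16 fewer payments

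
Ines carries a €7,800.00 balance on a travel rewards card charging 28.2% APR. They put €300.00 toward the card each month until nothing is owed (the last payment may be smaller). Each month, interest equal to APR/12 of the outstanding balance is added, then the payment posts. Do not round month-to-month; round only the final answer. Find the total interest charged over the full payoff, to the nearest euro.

€4,395

Monthly rate r = 28.2%/12 = 2.35% = 0.0235.
Payoff takes n = ⌈−ln(1 − rB₀/P)/ln(1+r)⌉ = ⌈40.648⌉ = 41 payments; the last is €195.18.
Total paid = 40·€300.00 + €195.18 = €12,195.18.
Total interest = total paid − principal = €12,195.18 − €7,800.00 = €4,395.18.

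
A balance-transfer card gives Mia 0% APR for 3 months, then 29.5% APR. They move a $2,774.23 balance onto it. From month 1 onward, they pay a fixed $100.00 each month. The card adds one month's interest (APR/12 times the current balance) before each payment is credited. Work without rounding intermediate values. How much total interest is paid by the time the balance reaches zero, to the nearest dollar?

Promo months 1–3 at r₀ = 0%/12 = 0; months 4+ at r₁ = 29.5%/12 = 0.0245833.
After month 3 (no interest yet): B = $2,774.23 − 3·$100.00 = $2,474.23.
Then at r₁ with $100.00/mo: n₂ = −ln(1 − r₁·B/P)/ln(1+r₁) ≈ 38.59 → 39 more payments.
Total paid = 41·$100.00 + $59.00 = $4,159.00; interest = $4,159.00 − $2,774.23 = $1,384.77.

$1,385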